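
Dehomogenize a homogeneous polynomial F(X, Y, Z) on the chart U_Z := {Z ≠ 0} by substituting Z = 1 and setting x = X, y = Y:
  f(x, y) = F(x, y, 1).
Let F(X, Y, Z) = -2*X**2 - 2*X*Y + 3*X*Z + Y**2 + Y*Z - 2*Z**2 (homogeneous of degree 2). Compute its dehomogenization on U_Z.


f(x, y) = -2*x**2 - 2*x*y + 3*x + y**2 + y - 2

On U_Z we set Z = 1. Each monomial c·X^i·Y^j·Z^k in F becomes c·x^i·y^j·1^k = c·x^i·y^j.
Substituting Z = 1: F(X, Y, 1) = -2*x**2 - 2*x*y + 3*x + y**2 + y - 2.
Note: deg(f) ≤ deg(F) = 2; strict inequality happens when F is divisible by Z (lost terms).


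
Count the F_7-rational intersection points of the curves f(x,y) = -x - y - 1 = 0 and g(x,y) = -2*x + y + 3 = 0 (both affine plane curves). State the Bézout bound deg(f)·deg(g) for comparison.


Common zeros: {(3, 3)}; count = 1; Bézout bound = 1.

deg(f) = 1, deg(g) = 1, so Bézout bound = 1.
Scan x ∈ F_7. For each x, list the y ∈ F_7 with f(x, y) ≡ 0 and those with g(x, y) ≡ 0 (mod 7); the common zeros in that column are the intersection.
  x = 0: f ≡ 0 at y ∈ {6}; g ≡ 0 at y ∈ {4}; common: ∅.
  x = 1: f ≡ 0 at y ∈ {5}; g ≡ 0 at y ∈ {6}; common: ∅.
  x = 2: f ≡ 0 at y ∈ {4}; g ≡ 0 at y ∈ {1}; common: ∅.
  x = 3: f ≡ 0 at y ∈ {3}; g ≡ 0 at y ∈ {3}; common: {3}.
  x = 4: f ≡ 0 at y ∈ {2}; g ≡ 0 at y ∈ {5}; common: ∅.
  x = 5: f ≡ 0 at y ∈ {1}; g ≡ 0 at y ∈ {0}; common: ∅.
  x = 6: f ≡ 0 at y ∈ {0}; g ≡ 0 at y ∈ {2}; common: ∅.
Collecting: common zeros = {(3, 3)}, so the count is 1.
Comparison with the Bézout bound: 1 ≤ 1 = deg(f)·deg(g), as expected for curves with no common component (the bound is attained).


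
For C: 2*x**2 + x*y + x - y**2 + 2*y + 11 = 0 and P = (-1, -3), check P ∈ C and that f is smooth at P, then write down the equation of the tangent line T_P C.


Tangent line at P: -6*x + 7*y + 15 = 0.

Step 1: f(-1, -3) = 0, so P lies on C.
Step 2: partial derivatives
  f_x(x, y) = 4*x + y + 1, f_y(x, y) = x - 2*y + 2.
  f_x(P) = -6, f_y(P) = 7 (gradient nonzero, so P is smooth).
Step 3: tangent line at P: -6·(x − -1) + 7·(y − -3) = 0.
Expanding: -6*x + 7*y + 15 = 0.


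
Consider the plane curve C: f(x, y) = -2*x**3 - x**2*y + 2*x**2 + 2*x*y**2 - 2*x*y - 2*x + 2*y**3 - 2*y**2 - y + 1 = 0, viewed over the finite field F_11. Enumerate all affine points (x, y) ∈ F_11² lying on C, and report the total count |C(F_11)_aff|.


Affine F_11-points: {(0, 1), (1, 6), (2, 0), (3, 8), (5, 0), (5, 9), (6, 3), (6, 7), (7, 6), (8, 2), (9, 10)}; count = 11.

For each of the 121 pairs (x, y) ∈ F_11², evaluate f(x, y) mod 11. Record the zeros.
  x = 0: [0↦1, 1↦0, 2↦7, 3↦1, 4↦5, 5↦9, 6↦3, 7↦10, 8↦9, 9↦1, 10↦9]  zeros at y ∈ {1}
  x = 1: [0↦10, 1↦8, 2↦7, 3↦8, 4↦1, 5↦9, 6↦0, 7↦8, 8↦1, 9↦2, 10↦1]  zeros at y ∈ {6}
  x = 2: [0↦0, 1↦6, 2↦6, 3↦1, 4↦3, 5↦2, 6↦10, 7↦6, 8↦2, 9↦10, 10↦9]  zeros at y ∈ {0}
  x = 3: [0↦3, 1↦4, 2↦3, 3↦1, 4↦10, 5↦9, 6↦10, 7↦3, 8↦0, 9↦2, 10↦10]  zeros at y ∈ {8}
  x = 4: [0↦7, 1↦1, 2↦8, 3↦7, 4↦10, 5↦7, 6↦10, 7↦9, 8↦5, 9↦10, 10↦3]  zeros at y ∈ ∅
  x = 5: [0↦0, 1↦7, 2↦9, 3↦7, 4↦2, 5↦6, 6↦9, 7↦1, 8↦5, 9↦0, 10↦9]  zeros at y ∈ {0, 9}
  x = 6: [0↦3, 1↦10, 2↦5, 3↦0, 4↦7, 5↦5, 6↦6, 7↦0, 8↦10, 9↦4, 10↦5]  zeros at y ∈ {3, 7}
  x = 7: [0↦4, 1↦9, 2↦6, 3↦7, 4↦2, 5↦3, 6↦0, 7↦5, 8↦8, 9↦10, 10↦1]  zeros at y ∈ {6}
  x = 8: [0↦2, 1↦3, 2↦0, 3↦5, 4↦8, 5↦10, 6↦1, 7↦4, 8↦9, 9↦6, 10↦7]  zeros at y ∈ {2}
  x = 9: [0↦7, 1↦2, 2↦8, 3↦4, 4↦2, 5↦3, 6↦8, 7↦7, 8↦1, 9↦2, 10↦0]  zeros at y ∈ {10}
  x = 10: [0↦7, 1↦5, 2↦7, 3↦3, 4↦5, 5↦3, 6↦9, 7↦2, 8↦5, 9↦8, 10↦1]  zeros at y ∈ ∅
Collecting zeros: affine points = {(0, 1), (1, 6), (2, 0), (3, 8), (5, 0), (5, 9), (6, 3), (6, 7), (7, 6), (8, 2), (9, 10)}.
Total count |C(F_11)_aff| = 11.


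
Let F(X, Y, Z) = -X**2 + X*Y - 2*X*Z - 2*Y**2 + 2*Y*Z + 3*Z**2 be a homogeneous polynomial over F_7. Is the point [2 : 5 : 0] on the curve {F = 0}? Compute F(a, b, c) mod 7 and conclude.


F(2,5,0) ≡ 5 (mod 7); P is NOT on the curve.

Evaluate F(2, 5, 0) term-by-term (mod 7).
  -X**2 ↦ -1·4·1·1 = -4
  X*Y ↦ 1·2·5·1 = 10
  -2*X*Z ↦ -2·2·1·0 = 0
  -2*Y**2 ↦ -2·1·25·1 = -50
  2*Y*Z ↦ 2·1·5·0 = 0
  3*Z**2 ↦ 3·1·1·0 = 0
Sum: F(2, 5, 0) = (-4) + (10) + (0) + (-50) + (0) + (0) = -44.
Reducing mod 7: -44 ≡ 5 (mod 7).
Since F(a, b, c) ≡ 5 ≠ 0 (mod 7), P does NOT lie on the curve.


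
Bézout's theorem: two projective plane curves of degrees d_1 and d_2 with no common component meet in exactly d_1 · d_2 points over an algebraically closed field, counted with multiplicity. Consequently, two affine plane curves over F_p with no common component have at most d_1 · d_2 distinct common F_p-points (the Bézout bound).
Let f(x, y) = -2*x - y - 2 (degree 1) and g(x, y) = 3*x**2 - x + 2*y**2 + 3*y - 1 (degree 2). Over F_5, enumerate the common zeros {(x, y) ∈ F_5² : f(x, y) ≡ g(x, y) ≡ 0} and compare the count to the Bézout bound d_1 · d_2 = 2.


Common zeros: ∅; count = 0; Bézout bound = 2.

deg(f) = 1, deg(g) = 2, so Bézout bound = 2.
Scan x ∈ F_5. For each x, list the y ∈ F_5 with f(x, y) ≡ 0 and those with g(x, y) ≡ 0 (mod 5); the common zeros in that column are the intersection.
  x = 0: f ≡ 0 at y ∈ {3}; g ≡ 0 at y ∈ ∅; common: ∅.
  x = 1: f ≡ 0 at y ∈ {1}; g ≡ 0 at y ∈ {2, 4}; common: ∅.
  x = 2: f ≡ 0 at y ∈ {4}; g ≡ 0 at y ∈ ∅; common: ∅.
  x = 3: f ≡ 0 at y ∈ {2}; g ≡ 0 at y ∈ {3}; common: ∅.
  x = 4: f ≡ 0 at y ∈ {0}; g ≡ 0 at y ∈ {3}; common: ∅.
Collecting: common zeros = ∅, so the count is 0.
Comparison with the Bézout bound: 0 ≤ 2 = deg(f)·deg(g), as expected for curves with no common component (the affine F_5-count falls short of the bound because intersections may lie at infinity, over extension fields, or carry multiplicity).


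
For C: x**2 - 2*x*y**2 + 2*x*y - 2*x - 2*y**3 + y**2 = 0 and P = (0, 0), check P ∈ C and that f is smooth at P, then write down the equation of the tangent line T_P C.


Tangent line at P: -2*x = 0.

Step 1: f(0, 0) = 0, so P lies on C.
Step 2: partial derivatives
  f_x(x, y) = 2*x - 2*y**2 + 2*y - 2, f_y(x, y) = -4*x*y + 2*x - 6*y**2 + 2*y.
  f_x(P) = -2, f_y(P) = 0 (gradient nonzero, so P is smooth).
Step 3: tangent line at P: -2·(x − 0) + 0·(y − 0) = 0.
Expanding: -2*x = 0.


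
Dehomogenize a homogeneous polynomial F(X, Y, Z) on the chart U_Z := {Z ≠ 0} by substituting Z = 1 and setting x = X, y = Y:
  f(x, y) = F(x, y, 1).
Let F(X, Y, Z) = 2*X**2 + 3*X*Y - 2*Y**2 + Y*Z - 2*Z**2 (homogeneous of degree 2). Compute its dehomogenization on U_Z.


f(x, y) = 2*x**2 + 3*x*y - 2*y**2 + y - 2

On U_Z we set Z = 1. Each monomial c·X^i·Y^j·Z^k in F becomes c·x^i·y^j·1^k = c·x^i·y^j.
Substituting Z = 1: F(X, Y, 1) = 2*x**2 + 3*x*y - 2*y**2 + y - 2.
Note: deg(f) ≤ deg(F) = 2; strict inequality happens when F is divisible by Z (lost terms).


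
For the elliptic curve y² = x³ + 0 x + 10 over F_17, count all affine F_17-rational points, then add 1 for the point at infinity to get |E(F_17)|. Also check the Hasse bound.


Affine points = {(2, 1), (2, 16), (5, 4), (5, 13), (7, 8), (7, 9), (9, 5), (9, 12), (11, 7), (11, 10), (12, 2), (12, 15), (14, 0), (15, 6), (15, 11), (16, 3), (16, 14)}; affine count = 17; |E(F_17)| = 18.

Discriminant check: Δ ∝ 4a³ + 27b² = 4·0³ + 27·10² = 4·0 + 27·100 ≡ 14 (mod 17). Nonzero ⇒ E is nonsingular.
For each x ∈ F_17, compute rhs = x³ + 0·x + 10 mod 17, then count y ∈ F_17 with y² ≡ rhs.
  x = 0: rhs = 10, matching y values: none (0 points).
  x = 1: rhs = 11, matching y values: none (0 points).
  x = 2: rhs = 1, matching y values: 1, 16 (2 points).
  x = 3: rhs = 3, matching y values: none (0 points).
  x = 4: rhs = 6, matching y values: none (0 points).
  x = 5: rhs = 16, matching y values: 4, 13 (2 points).
  x = 6: rhs = 5, matching y values: none (0 points).
  x = 7: rhs = 13, matching y values: 8, 9 (2 points).
  x = 8: rhs = 12, matching y values: none (0 points).
  x = 9: rhs = 8, matching y values: 5, 12 (2 points).
  x = 10: rhs = 7, matching y values: none (0 points).
  x = 11: rhs = 15, matching y values: 7, 10 (2 points).
  x = 12: rhs = 4, matching y values: 2, 15 (2 points).
  x = 13: rhs = 14, matching y values: none (0 points).
  x = 14: rhs = 0, matching y values: 0 (1 points).
  x = 15: rhs = 2, matching y values: 6, 11 (2 points).
  x = 16: rhs = 9, matching y values: 3, 14 (2 points).
Total affine count: 17.
Full point count |E(F_17)| = 17 + 1 = 18.
Hasse bound: |18 − (17+1)| = |0| = 0 ≤ 2√17 ≈ 8.2462 ✓.


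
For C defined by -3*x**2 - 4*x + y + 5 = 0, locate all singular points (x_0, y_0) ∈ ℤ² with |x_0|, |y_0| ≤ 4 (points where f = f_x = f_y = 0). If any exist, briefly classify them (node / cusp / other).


No singular points in the scanned grid; C is smooth there.

Compute partial derivatives:
  f_x = -6*x - 4.
  f_y = 1.
f_y = 1 is a nonzero constant, so f_y never vanishes: no point (x, y) can satisfy f = f_x = f_y = 0. In particular no (x, y) ∈ {−4, ..., 4}² is singular; the curve is smooth.


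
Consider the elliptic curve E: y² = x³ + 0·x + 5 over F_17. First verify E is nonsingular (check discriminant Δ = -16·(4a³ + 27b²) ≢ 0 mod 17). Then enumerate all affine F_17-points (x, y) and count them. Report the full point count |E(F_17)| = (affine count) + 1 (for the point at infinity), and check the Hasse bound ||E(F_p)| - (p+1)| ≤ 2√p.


Affine points = {(2, 8), (2, 9), (3, 7), (3, 10), (4, 1), (4, 16), (6, 0), (7, 5), (7, 12), (10, 6), (10, 11), (12, 4), (12, 13), (13, 3), (13, 14), (16, 2), (16, 15)}; affine count = 17; |E(F_17)| = 18.

Discriminant check: Δ ∝ 4a³ + 27b² = 4·0³ + 27·5² = 4·0 + 27·25 ≡ 12 (mod 17). Nonzero ⇒ E is nonsingular.
For each x ∈ F_17, compute rhs = x³ + 0·x + 5 mod 17, then count y ∈ F_17 with y² ≡ rhs.
  x = 0: rhs = 5, matching y values: none (0 points).
  x = 1: rhs = 6, matching y values: none (0 points).
  x = 2: rhs = 13, matching y values: 8, 9 (2 points).
  x = 3: rhs = 15, matching y values: 7, 10 (2 points).
  x = 4: rhs = 1, matching y values: 1, 16 (2 points).
  x = 5: rhs = 11, matching y values: none (0 points).
  x = 6: rhs = 0, matching y values: 0 (1 points).
  x = 7: rhs = 8, matching y values: 5, 12 (2 points).
  x = 8: rhs = 7, matching y values: none (0 points).
  x = 9: rhs = 3, matching y values: none (0 points).
  x = 10: rhs = 2, matching y values: 6, 11 (2 points).
  x = 11: rhs = 10, matching y values: none (0 points).
  x = 12: rhs = 16, matching y values: 4, 13 (2 points).
  x = 13: rhs = 9, matching y values: 3, 14 (2 points).
  x = 14: rhs = 12, matching y values: none (0 points).
  x = 15: rhs = 14, matching y values: none (0 points).
  x = 16: rhs = 4, matching y values: 2, 15 (2 points).
Total affine count: 17.
Full point count |E(F_17)| = 17 + 1 = 18.
Hasse bound: |18 − (17+1)| = |0| = 0 ≤ 2√17 ≈ 8.2462 ✓.


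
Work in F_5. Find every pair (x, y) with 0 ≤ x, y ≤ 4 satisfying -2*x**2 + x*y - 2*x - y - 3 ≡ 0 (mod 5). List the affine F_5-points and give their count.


Affine F_5-points: {(0, 2), (2, 0), (3, 1), (4, 1)}; count = 4.

For each of the 25 pairs (x, y) ∈ F_5², evaluate f(x, y) mod 5. Record the zeros.
  x = 0: [0↦2, 1↦1, 2↦0, 3↦4, 4↦3]  zeros at y ∈ {2}
  x = 1: [0↦3, 1↦3, 2↦3, 3↦3, 4↦3]  zeros at y ∈ ∅
  x = 2: [0↦0, 1↦1, 2↦2, 3↦3, 4↦4]  zeros at y ∈ {0}
  x = 3: [0↦3, 1↦0, 2↦2, 3↦4, 4↦1]  zeros at y ∈ {1}
  x = 4: [0↦2, 1↦0, 2↦3, 3↦1, 4↦4]  zeros at y ∈ {1}
Collecting zeros: affine points = {(0, 2), (2, 0), (3, 1), (4, 1)}.
Total count |C(F_5)_aff| = 4.


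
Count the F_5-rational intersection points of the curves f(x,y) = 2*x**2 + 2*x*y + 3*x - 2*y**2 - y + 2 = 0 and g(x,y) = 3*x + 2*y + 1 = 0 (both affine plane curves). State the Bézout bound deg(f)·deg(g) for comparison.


Common zeros: ∅; count = 0; Bézout bound = 2.

deg(f) = 2, deg(g) = 1, so Bézout bound = 2.
Scan x ∈ F_5. For each x, list the y ∈ F_5 with f(x, y) ≡ 0 and those with g(x, y) ≡ 0 (mod 5); the common zeros in that column are the intersection.
  x = 0: f ≡ 0 at y ∈ ∅; g ≡ 0 at y ∈ {2}; common: ∅.
  x = 1: f ≡ 0 at y ∈ ∅; g ≡ 0 at y ∈ {3}; common: ∅.
  x = 2: f ≡ 0 at y ∈ ∅; g ≡ 0 at y ∈ {4}; common: ∅.
  x = 3: f ≡ 0 at y ∈ ∅; g ≡ 0 at y ∈ {0}; common: ∅.
  x = 4: f ≡ 0 at y ∈ ∅; g ≡ 0 at y ∈ {1}; common: ∅.
Collecting: common zeros = ∅, so the count is 0.
Comparison with the Bézout bound: 0 ≤ 2 = deg(f)·deg(g), as expected for curves with no common component (the affine F_5-count falls short of the bound because intersections may lie at infinity, over extension fields, or carry multiplicity).


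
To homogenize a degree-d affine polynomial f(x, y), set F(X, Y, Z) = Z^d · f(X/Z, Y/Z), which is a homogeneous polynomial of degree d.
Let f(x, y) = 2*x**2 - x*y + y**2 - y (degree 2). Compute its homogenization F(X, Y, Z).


F(X, Y, Z) = 2*X**2 - X*Y + Y**2 - Y*Z

deg(f) = 2.
Substitute x = X/Z, y = Y/Z into f, then multiply by Z^2.
  monomial 2·x^2·y^0 ↦ 2·X^2·Y^0·Z^0.
  monomial -1·x^1·y^1 ↦ -1·X^1·Y^1·Z^0.
  monomial 1·x^0·y^2 ↦ 1·X^0·Y^2·Z^0.
  monomial -1·x^0·y^1 ↦ -1·X^0·Y^1·Z^1.
Collecting: F(X, Y, Z) = 2*X**2 - X*Y + Y**2 - Y*Z.


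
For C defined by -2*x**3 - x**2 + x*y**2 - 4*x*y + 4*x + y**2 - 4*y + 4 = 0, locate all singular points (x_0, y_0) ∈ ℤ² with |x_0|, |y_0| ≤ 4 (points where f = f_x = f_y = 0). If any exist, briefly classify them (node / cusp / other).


Singular points: {(0, 2)}; classification: node.

Compute partial derivatives:
  f_x = -6*x**2 - 2*x + y**2 - 4*y + 4.
  f_y = 2*x*y - 4*x + 2*y - 4.
Scan x_0 ∈ {−4, ..., 4}. For each x_0, f_y(x_0, y) is a polynomial in y; find its integer roots y ∈ {−4, ..., 4}, then test f_x and f at those candidates.
  x = -4: f_y(-4, y) = 12 - 6*y; vanishes at y ∈ {2}. (-4, 2): f_x = -88 ≠ 0.
  x = -3: f_y(-3, y) = 8 - 4*y; vanishes at y ∈ {2}. (-3, 2): f_x = -48 ≠ 0.
  x = -2: f_y(-2, y) = 4 - 2*y; vanishes at y ∈ {2}. (-2, 2): f_x = -20 ≠ 0.
  x = -1: f_y(-1, y) = 0; vanishes at y ∈ {-4, -3, -2, -1, 0, 1, 2, 3, 4}. (-1, -4): f_x = 32 ≠ 0; (-1, -3): f_x = 21 ≠ 0; (-1, -2): f_x = 12 ≠ 0; (-1, -1): f_x = 5 ≠ 0; (-1, 0): f_x = 0 but f = 1 ≠ 0; (-1, 1): f_x = -3 ≠ 0; (-1, 2): f_x = -4 ≠ 0; (-1, 3): f_x = -3 ≠ 0; (-1, 4): f_x = 0 but f = 1 ≠ 0.
  x = 0: f_y(0, y) = 2*y - 4; vanishes at y ∈ {2}. (0, 2): f_x = 0, f = 0 — SINGULAR.
  x = 1: f_y(1, y) = 4*y - 8; vanishes at y ∈ {2}. (1, 2): f_x = -8 ≠ 0.
  x = 2: f_y(2, y) = 6*y - 12; vanishes at y ∈ {2}. (2, 2): f_x = -28 ≠ 0.
  x = 3: f_y(3, y) = 8*y - 16; vanishes at y ∈ {2}. (3, 2): f_x = -60 ≠ 0.
  x = 4: f_y(4, y) = 10*y - 20; vanishes at y ∈ {2}. (4, 2): f_x = -104 ≠ 0.
Only singular point on the grid: (0, 2).
Classify: substitute x = 0 + u, y = 2 + v and expand: f = -2*u**3 - u**2 + u*v**2 + v**2.
No constant or linear terms (consistent with a singular point). Quadratic part: -u**2 + v**2. Cubic part: -2*u**3 + u*v**2.
The quadratic part v**2 - u**2 = (v − u)(v + u) splits into two distinct linear factors, so there are two distinct tangent lines y − 2 = ±(x − 0) — this is a node (ordinary double point).
Classification: node.


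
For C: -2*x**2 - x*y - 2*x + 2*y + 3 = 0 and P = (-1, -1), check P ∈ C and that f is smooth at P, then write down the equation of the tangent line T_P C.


Tangent line at P: 3*x + 3*y + 6 = 0.

Step 1: f(-1, -1) = 0, so P lies on C.
Step 2: partial derivatives
  f_x(x, y) = -4*x - y - 2, f_y(x, y) = 2 - x.
  f_x(P) = 3, f_y(P) = 3 (gradient nonzero, so P is smooth).
Step 3: tangent line at P: 3·(x − -1) + 3·(y − -1) = 0.
Expanding: 3*x + 3*y + 6 = 0.


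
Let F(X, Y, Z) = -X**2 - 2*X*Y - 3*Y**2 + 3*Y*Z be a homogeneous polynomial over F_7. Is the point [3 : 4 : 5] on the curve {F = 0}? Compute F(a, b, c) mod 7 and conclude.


F(3,4,5) ≡ 0 (mod 7); P is on the curve.

Evaluate F(3, 4, 5) term-by-term (mod 7).
  -X**2 ↦ -1·9·1·1 = -9
  -2*X*Y ↦ -2·3·4·1 = -24
  -3*Y**2 ↦ -3·1·16·1 = -48
  3*Y*Z ↦ 3·1·4·5 = 60
Sum: F(3, 4, 5) = (-9) + (-24) + (-48) + (60) = -21.
Reducing mod 7: -21 ≡ 0 (mod 7).
Since F(a, b, c) ≡ 0 (mod 7), P lies on the curve.


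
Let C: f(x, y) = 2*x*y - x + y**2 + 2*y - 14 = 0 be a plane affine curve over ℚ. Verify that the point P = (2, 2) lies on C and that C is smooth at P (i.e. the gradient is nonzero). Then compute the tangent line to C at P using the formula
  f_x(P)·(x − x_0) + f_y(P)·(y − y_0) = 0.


Tangent line at P: 3*x + 10*y - 26 = 0.

Step 1: f(2, 2) = 0, so P lies on C.
Step 2: partial derivatives
  f_x(x, y) = 2*y - 1, f_y(x, y) = 2*x + 2*y + 2.
  f_x(P) = 3, f_y(P) = 10 (gradient nonzero, so P is smooth).
Step 3: tangent line at P: 3·(x − 2) + 10·(y − 2) = 0.
Expanding: 3*x + 10*y - 26 = 0.


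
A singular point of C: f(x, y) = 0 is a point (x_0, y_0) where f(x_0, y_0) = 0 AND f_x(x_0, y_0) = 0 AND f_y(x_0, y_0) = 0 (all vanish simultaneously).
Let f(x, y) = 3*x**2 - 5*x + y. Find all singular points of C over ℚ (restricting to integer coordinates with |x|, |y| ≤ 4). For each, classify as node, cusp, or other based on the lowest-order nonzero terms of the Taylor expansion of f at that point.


No singular points in the scanned grid; C is smooth there.

Compute partial derivatives:
  f_x = 6*x - 5.
  f_y = 1.
f_y = 1 is a nonzero constant, so f_y never vanishes: no point (x, y) can satisfy f = f_x = f_y = 0. In particular no (x, y) ∈ {−4, ..., 4}² is singular; the curve is smooth.


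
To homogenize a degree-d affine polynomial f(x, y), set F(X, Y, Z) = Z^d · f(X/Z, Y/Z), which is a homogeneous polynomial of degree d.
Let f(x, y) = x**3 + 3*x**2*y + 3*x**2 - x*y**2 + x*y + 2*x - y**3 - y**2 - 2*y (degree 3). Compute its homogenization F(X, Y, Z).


F(X, Y, Z) = X**3 + 3*X**2*Y + 3*X**2*Z - X*Y**2 + X*Y*Z + 2*X*Z**2 - Y**3 - Y**2*Z - 2*Y*Z**2

deg(f) = 3.
Substitute x = X/Z, y = Y/Z into f, then multiply by Z^3.
  monomial 1·x^3·y^0 ↦ 1·X^3·Y^0·Z^0.
  monomial 3·x^2·y^1 ↦ 3·X^2·Y^1·Z^0.
  monomial 3·x^2·y^0 ↦ 3·X^2·Y^0·Z^1.
  monomial -1·x^1·y^2 ↦ -1·X^1·Y^2·Z^0.
  monomial 1·x^1·y^1 ↦ 1·X^1·Y^1·Z^1.
  monomial 2·x^1·y^0 ↦ 2·X^1·Y^0·Z^2.
  monomial -1·x^0·y^3 ↦ -1·X^0·Y^3·Z^0.
  monomial -1·x^0·y^2 ↦ -1·X^0·Y^2·Z^1.
  monomial -2·x^0·y^1 ↦ -2·X^0·Y^1·Z^2.
Collecting: F(X, Y, Z) = X**3 + 3*X**2*Y + 3*X**2*Z - X*Y**2 + X*Y*Z + 2*X*Z**2 - Y**3 - Y**2*Z - 2*Y*Z**2.


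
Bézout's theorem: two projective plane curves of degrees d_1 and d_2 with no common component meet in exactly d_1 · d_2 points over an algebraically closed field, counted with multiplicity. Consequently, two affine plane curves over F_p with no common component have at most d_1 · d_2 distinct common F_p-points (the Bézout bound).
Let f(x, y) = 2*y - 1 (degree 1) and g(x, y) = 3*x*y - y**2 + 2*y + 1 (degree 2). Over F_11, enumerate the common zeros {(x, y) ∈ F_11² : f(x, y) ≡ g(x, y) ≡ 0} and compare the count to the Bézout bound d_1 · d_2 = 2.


Common zeros: {(8, 6)}; count = 1; Bézout bound = 2.

deg(f) = 1, deg(g) = 2, so Bézout bound = 2.
Scan x ∈ F_11. For each x, list the y ∈ F_11 with f(x, y) ≡ 0 and those with g(x, y) ≡ 0 (mod 11); the common zeros in that column are the intersection.
  x = 0: f ≡ 0 at y ∈ {6}; g ≡ 0 at y ∈ ∅; common: ∅.
  x = 1: f ≡ 0 at y ∈ {6}; g ≡ 0 at y ∈ ∅; common: ∅.
  x = 2: f ≡ 0 at y ∈ {6}; g ≡ 0 at y ∈ ∅; common: ∅.
  x = 3: f ≡ 0 at y ∈ {6}; g ≡ 0 at y ∈ {1, 10}; common: ∅.
  x = 4: f ≡ 0 at y ∈ {6}; g ≡ 0 at y ∈ ∅; common: ∅.
  x = 5: f ≡ 0 at y ∈ {6}; g ≡ 0 at y ∈ ∅; common: ∅.
  x = 6: f ≡ 0 at y ∈ {6}; g ≡ 0 at y ∈ ∅; common: ∅.
  x = 7: f ≡ 0 at y ∈ {6}; g ≡ 0 at y ∈ {4, 8}; common: ∅.
  x = 8: f ≡ 0 at y ∈ {6}; g ≡ 0 at y ∈ {6, 9}; common: {6}.
  x = 9: f ≡ 0 at y ∈ {6}; g ≡ 0 at y ∈ {2, 5}; common: ∅.
  x = 10: f ≡ 0 at y ∈ {6}; g ≡ 0 at y ∈ {3, 7}; common: ∅.
Collecting: common zeros = {(8, 6)}, so the count is 1.
Comparison with the Bézout bound: 1 ≤ 2 = deg(f)·deg(g), as expected for curves with no common component (the affine F_11-count falls short of the bound because intersections may lie at infinity, over extension fields, or carry multiplicity).


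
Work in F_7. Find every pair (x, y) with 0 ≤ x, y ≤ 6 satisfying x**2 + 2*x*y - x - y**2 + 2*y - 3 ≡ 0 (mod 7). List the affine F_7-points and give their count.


Affine F_7-points: {(1, 1), (1, 3), (2, 2), (2, 4), (5, 1), (5, 4)}; count = 6.

For each of the 49 pairs (x, y) ∈ F_7², evaluate f(x, y) mod 7. Record the zeros.
  x = 0: [0↦4, 1↦5, 2↦4, 3↦1, 4↦3, 5↦3, 6↦1]  zeros at y ∈ ∅
  x = 1: [0↦4, 1↦0, 2↦1, 3↦0, 4↦4, 5↦6, 6↦6]  zeros at y ∈ {1, 3}
  x = 2: [0↦6, 1↦4, 2↦0, 3↦1, 4↦0, 5↦4, 6↦6]  zeros at y ∈ {2, 4}
  x = 3: [0↦3, 1↦3, 2↦1, 3↦4, 4↦5, 5↦4, 6↦1]  zeros at y ∈ ∅
  x = 4: [0↦2, 1↦4, 2↦4, 3↦2, 4↦5, 5↦6, 6↦5]  zeros at y ∈ ∅
  x = 5: [0↦3, 1↦0, 2↦2, 3↦2, 4↦0, 5↦3, 6↦4]  zeros at y ∈ {1, 4}
  x = 6: [0↦6, 1↦5, 2↦2, 3↦4, 4↦4, 5↦2, 6↦5]  zeros at y ∈ ∅
Collecting zeros: affine points = {(1, 1), (1, 3), (2, 2), (2, 4), (5, 1), (5, 4)}.
Total count |C(F_7)_aff| = 6.


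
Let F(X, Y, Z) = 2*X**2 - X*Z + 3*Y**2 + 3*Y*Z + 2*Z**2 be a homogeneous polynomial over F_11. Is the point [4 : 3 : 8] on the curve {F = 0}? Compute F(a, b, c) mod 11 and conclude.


F(4,3,8) ≡ 7 (mod 11); P is NOT on the curve.

Evaluate F(4, 3, 8) term-by-term (mod 11).
  2*X**2 ↦ 2·16·1·1 = 32
  -X*Z ↦ -1·4·1·8 = -32
  3*Y**2 ↦ 3·1·9·1 = 27
  3*Y*Z ↦ 3·1·3·8 = 72
  2*Z**2 ↦ 2·1·1·64 = 128
Sum: F(4, 3, 8) = (32) + (-32) + (27) + (72) + (128) = 227.
Reducing mod 11: 227 ≡ 7 (mod 11).
Since F(a, b, c) ≡ 7 ≠ 0 (mod 11), P does NOT lie on the curve.


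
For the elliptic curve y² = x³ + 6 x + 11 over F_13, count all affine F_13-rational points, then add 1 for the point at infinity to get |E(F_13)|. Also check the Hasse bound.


Affine points = {(3, 2), (3, 11), (5, 6), (5, 7), (6, 4), (6, 9), (8, 5), (8, 8), (9, 1), (9, 12), (11, 2), (11, 11), (12, 2), (12, 11)}; affine count = 14; |E(F_13)| = 15.

Discriminant check: Δ ∝ 4a³ + 27b² = 4·6³ + 27·11² = 4·216 + 27·121 ≡ 10 (mod 13). Nonzero ⇒ E is nonsingular.
For each x ∈ F_13, compute rhs = x³ + 6·x + 11 mod 13, then count y ∈ F_13 with y² ≡ rhs.
  x = 0: rhs = 11, matching y values: none (0 points).
  x = 1: rhs = 5, matching y values: none (0 points).
  x = 2: rhs = 5, matching y values: none (0 points).
  x = 3: rhs = 4, matching y values: 2, 11 (2 points).
  x = 4: rhs = 8, matching y values: none (0 points).
  x = 5: rhs = 10, matching y values: 6, 7 (2 points).
  x = 6: rhs = 3, matching y values: 4, 9 (2 points).
  x = 7: rhs = 6, matching y values: none (0 points).
  x = 8: rhs = 12, matching y values: 5, 8 (2 points).
  x = 9: rhs = 1, matching y values: 1, 12 (2 points).
  x = 10: rhs = 5, matching y values: none (0 points).
  x = 11: rhs = 4, matching y values: 2, 11 (2 points).
  x = 12: rhs = 4, matching y values: 2, 11 (2 points).
Total affine count: 14.
Full point count |E(F_13)| = 14 + 1 = 15.
Hasse bound: |15 − (13+1)| = |1| = 1 ≤ 2√13 ≈ 7.2111 ✓.


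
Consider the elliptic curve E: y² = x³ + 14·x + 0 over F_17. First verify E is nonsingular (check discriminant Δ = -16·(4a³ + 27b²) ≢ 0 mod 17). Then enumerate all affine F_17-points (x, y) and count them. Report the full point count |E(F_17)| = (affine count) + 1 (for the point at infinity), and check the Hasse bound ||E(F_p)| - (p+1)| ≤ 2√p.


Affine points = {(0, 0), (1, 7), (1, 10), (2, 6), (2, 11), (3, 1), (3, 16), (4, 1), (4, 16), (5, 5), (5, 12), (7, 4), (7, 13), (10, 1), (10, 16), (12, 3), (12, 14), (13, 4), (13, 13), (14, 4), (14, 13), (15, 7), (15, 10), (16, 6), (16, 11)}; affine count = 25; |E(F_17)| = 26.

Discriminant check: Δ ∝ 4a³ + 27b² = 4·14³ + 27·0² = 4·2744 + 27·0 ≡ 11 (mod 17). Nonzero ⇒ E is nonsingular.
For each x ∈ F_17, compute rhs = x³ + 14·x + 0 mod 17, then count y ∈ F_17 with y² ≡ rhs.
  x = 0: rhs = 0, matching y values: 0 (1 points).
  x = 1: rhs = 15, matching y values: 7, 10 (2 points).
  x = 2: rhs = 2, matching y values: 6, 11 (2 points).
  x = 3: rhs = 1, matching y values: 1, 16 (2 points).
  x = 4: rhs = 1, matching y values: 1, 16 (2 points).
  x = 5: rhs = 8, matching y values: 5, 12 (2 points).
  x = 6: rhs = 11, matching y values: none (0 points).
  x = 7: rhs = 16, matching y values: 4, 13 (2 points).
  x = 8: rhs = 12, matching y values: none (0 points).
  x = 9: rhs = 5, matching y values: none (0 points).
  x = 10: rhs = 1, matching y values: 1, 16 (2 points).
  x = 11: rhs = 6, matching y values: none (0 points).
  x = 12: rhs = 9, matching y values: 3, 14 (2 points).
  x = 13: rhs = 16, matching y values: 4, 13 (2 points).
  x = 14: rhs = 16, matching y values: 4, 13 (2 points).
  x = 15: rhs = 15, matching y values: 7, 10 (2 points).
  x = 16: rhs = 2, matching y values: 6, 11 (2 points).
Total affine count: 25.
Full point count |E(F_17)| = 25 + 1 = 26.
Hasse bound: |26 − (17+1)| = |8| = 8 ≤ 2√17 ≈ 8.2462 ✓.


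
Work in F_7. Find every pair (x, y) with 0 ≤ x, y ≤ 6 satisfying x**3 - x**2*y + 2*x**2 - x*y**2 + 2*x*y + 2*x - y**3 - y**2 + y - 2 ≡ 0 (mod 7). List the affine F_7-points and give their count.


Affine F_7-points: {(0, 3), (0, 5), (1, 6), (2, 2), (3, 0), (3, 1), (3, 2), (4, 4), (4, 6), (6, 6)}; count = 10.

For each of the 49 pairs (x, y) ∈ F_7², evaluate f(x, y) mod 7. Record the zeros.
  x = 0: [0↦5, 1↦4, 2↦2, 3↦0, 4↦6, 5↦0, 6↦4]  zeros at y ∈ {3, 5}
  x = 1: [0↦3, 1↦2, 2↦5, 3↦6, 4↦6, 5↦6, 6↦0]  zeros at y ∈ {6}
  x = 2: [0↦4, 1↦1, 2↦0, 3↦2, 4↦1, 5↦5, 6↦1]  zeros at y ∈ {2}
  x = 3: [0↦0, 1↦0, 2↦0, 3↦1, 4↦4, 5↦3, 6↦6]  zeros at y ∈ {0, 1, 2}
  x = 4: [0↦4, 1↦5, 2↦4, 3↦2, 4↦0, 5↦6, 6↦0]  zeros at y ∈ {4, 6}
  x = 5: [0↦1, 1↦1, 2↦4, 3↦4, 4↦2, 5↦6, 6↦3]  zeros at y ∈ ∅
  x = 6: [0↦4, 1↦1, 2↦6, 3↦6, 4↦2, 5↦2, 6↦0]  zeros at y ∈ {6}
Collecting zeros: affine points = {(0, 3), (0, 5), (1, 6), (2, 2), (3, 0), (3, 1), (3, 2), (4, 4), (4, 6), (6, 6)}.
Total count |C(F_7)_aff| = 10.


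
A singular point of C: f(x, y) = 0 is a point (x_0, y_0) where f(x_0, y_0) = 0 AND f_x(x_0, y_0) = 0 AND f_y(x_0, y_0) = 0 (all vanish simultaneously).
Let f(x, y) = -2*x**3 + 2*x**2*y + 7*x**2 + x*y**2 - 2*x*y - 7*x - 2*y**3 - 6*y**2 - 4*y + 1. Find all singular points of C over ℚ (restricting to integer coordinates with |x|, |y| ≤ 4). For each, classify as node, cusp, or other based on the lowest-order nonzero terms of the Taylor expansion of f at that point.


Singular points: {(1, -1)}; classification: node.

Compute partial derivatives:
  f_x = -6*x**2 + 4*x*y + 14*x + y**2 - 2*y - 7.
  f_y = 2*x**2 + 2*x*y - 2*x - 6*y**2 - 12*y - 4.
Scan x_0 ∈ {−4, ..., 4}. For each x_0, f_y(x_0, y) is a polynomial in y; find its integer roots y ∈ {−4, ..., 4}, then test f_x and f at those candidates.
  x = -4: f_y(-4, y) = -6*y**2 - 20*y + 36; no integer root y with |y| ≤ 4.
  x = -3: f_y(-3, y) = -6*y**2 - 18*y + 20; no integer root y with |y| ≤ 4.
  x = -2: f_y(-2, y) = -6*y**2 - 16*y + 8; no integer root y with |y| ≤ 4.
  x = -1: f_y(-1, y) = -6*y**2 - 14*y; vanishes at y ∈ {0}. (-1, 0): f_x = -27 ≠ 0.
  x = 0: f_y(0, y) = -6*y**2 - 12*y - 4; no integer root y with |y| ≤ 4.
  x = 1: f_y(1, y) = -6*y**2 - 10*y - 4; vanishes at y ∈ {-1}. (1, -1): f_x = 0, f = 0 — SINGULAR.
  x = 2: f_y(2, y) = -6*y**2 - 8*y; vanishes at y ∈ {0}. (2, 0): f_x = -3 ≠ 0.
  x = 3: f_y(3, y) = -6*y**2 - 6*y + 8; no integer root y with |y| ≤ 4.
  x = 4: f_y(4, y) = -6*y**2 - 4*y + 20; no integer root y with |y| ≤ 4.
Only singular point on the grid: (1, -1).
Classify: substitute x = 1 + u, y = -1 + v and expand: f = -2*u**3 + 2*u**2*v - u**2 + u*v**2 - 2*v**3 + v**2.
No constant or linear terms (consistent with a singular point). Quadratic part: -u**2 + v**2. Cubic part: -2*u**3 + 2*u**2*v + u*v**2 - 2*v**3.
The quadratic part v**2 - u**2 = (v − u)(v + u) splits into two distinct linear factors, so there are two distinct tangent lines y − -1 = ±(x − 1) — this is a node (ordinary double point).
Classification: node.


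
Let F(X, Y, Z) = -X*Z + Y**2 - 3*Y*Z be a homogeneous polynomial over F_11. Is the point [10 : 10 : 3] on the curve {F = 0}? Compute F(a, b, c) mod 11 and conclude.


F(10,10,3) ≡ 2 (mod 11); P is NOT on the curve.

Evaluate F(10, 10, 3) term-by-term (mod 11).
  -X*Z ↦ -1·10·1·3 = -30
  Y**2 ↦ 1·1·100·1 = 100
  -3*Y*Z ↦ -3·1·10·3 = -90
Sum: F(10, 10, 3) = (-30) + (100) + (-90) = -20.
Reducing mod 11: -20 ≡ 2 (mod 11).
Since F(a, b, c) ≡ 2 ≠ 0 (mod 11), P does NOT lie on the curve.


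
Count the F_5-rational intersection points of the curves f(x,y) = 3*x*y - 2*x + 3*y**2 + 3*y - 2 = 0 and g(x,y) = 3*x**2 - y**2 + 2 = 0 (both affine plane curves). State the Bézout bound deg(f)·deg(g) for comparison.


Common zeros: {(3, 3), (4, 0)}; count = 2; Bézout bound = 4.

deg(f) = 2, deg(g) = 2, so Bézout bound = 4.
Scan x ∈ F_5. For each x, list the y ∈ F_5 with f(x, y) ≡ 0 and those with g(x, y) ≡ 0 (mod 5); the common zeros in that column are the intersection.
  x = 0: f ≡ 0 at y ∈ ∅; g ≡ 0 at y ∈ ∅; common: ∅.
  x = 1: f ≡ 0 at y ∈ {1, 2}; g ≡ 0 at y ∈ {0}; common: ∅.
  x = 2: f ≡ 0 at y ∈ ∅; g ≡ 0 at y ∈ {2, 3}; common: ∅.
  x = 3: f ≡ 0 at y ∈ {3}; g ≡ 0 at y ∈ {2, 3}; common: {3}.
  x = 4: f ≡ 0 at y ∈ {0}; g ≡ 0 at y ∈ {0}; common: {0}.
Collecting: common zeros = {(3, 3), (4, 0)}, so the count is 2.
Comparison with the Bézout bound: 2 ≤ 4 = deg(f)·deg(g), as expected for curves with no common component (the affine F_5-count falls short of the bound because intersections may lie at infinity, over extension fields, or carry multiplicity).


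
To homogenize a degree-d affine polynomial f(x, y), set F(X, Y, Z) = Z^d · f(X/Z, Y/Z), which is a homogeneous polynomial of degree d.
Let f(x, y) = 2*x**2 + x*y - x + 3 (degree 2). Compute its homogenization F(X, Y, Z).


F(X, Y, Z) = 2*X**2 + X*Y - X*Z + 3*Z**2

deg(f) = 2.
Substitute x = X/Z, y = Y/Z into f, then multiply by Z^2.
  monomial 2·x^2·y^0 ↦ 2·X^2·Y^0·Z^0.
  monomial 1·x^1·y^1 ↦ 1·X^1·Y^1·Z^0.
  monomial -1·x^1·y^0 ↦ -1·X^1·Y^0·Z^1.
  monomial 3·x^0·y^0 ↦ 3·X^0·Y^0·Z^2.
Collecting: F(X, Y, Z) = 2*X**2 + X*Y - X*Z + 3*Z**2.


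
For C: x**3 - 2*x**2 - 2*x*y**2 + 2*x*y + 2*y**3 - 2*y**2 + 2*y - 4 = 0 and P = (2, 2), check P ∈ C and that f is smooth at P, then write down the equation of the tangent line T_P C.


Tangent line at P: 6*y - 12 = 0.

Step 1: f(2, 2) = 0, so P lies on C.
Step 2: partial derivatives
  f_x(x, y) = 3*x**2 - 4*x - 2*y**2 + 2*y, f_y(x, y) = -4*x*y + 2*x + 6*y**2 - 4*y + 2.
  f_x(P) = 0, f_y(P) = 6 (gradient nonzero, so P is smooth).
Step 3: tangent line at P: 0·(x − 2) + 6·(y − 2) = 0.
Expanding: 6*y - 12 = 0.


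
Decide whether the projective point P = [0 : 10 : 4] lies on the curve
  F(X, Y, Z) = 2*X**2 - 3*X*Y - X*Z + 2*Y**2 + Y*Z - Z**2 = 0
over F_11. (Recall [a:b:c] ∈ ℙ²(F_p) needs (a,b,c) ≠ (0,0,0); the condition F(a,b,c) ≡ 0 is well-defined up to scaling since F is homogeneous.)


F(0,10,4) ≡ 4 (mod 11); P is NOT on the curve.

Evaluate F(0, 10, 4) term-by-term (mod 11).
  2*X**2 ↦ 2·0·1·1 = 0
  -3*X*Y ↦ -3·0·10·1 = 0
  -X*Z ↦ -1·0·1·4 = 0
  2*Y**2 ↦ 2·1·100·1 = 200
  Y*Z ↦ 1·1·10·4 = 40
  -Z**2 ↦ -1·1·1·16 = -16
Sum: F(0, 10, 4) = (0) + (0) + (0) + (200) + (40) + (-16) = 224.
Reducing mod 11: 224 ≡ 4 (mod 11).
Since F(a, b, c) ≡ 4 ≠ 0 (mod 11), P does NOT lie on the curve.


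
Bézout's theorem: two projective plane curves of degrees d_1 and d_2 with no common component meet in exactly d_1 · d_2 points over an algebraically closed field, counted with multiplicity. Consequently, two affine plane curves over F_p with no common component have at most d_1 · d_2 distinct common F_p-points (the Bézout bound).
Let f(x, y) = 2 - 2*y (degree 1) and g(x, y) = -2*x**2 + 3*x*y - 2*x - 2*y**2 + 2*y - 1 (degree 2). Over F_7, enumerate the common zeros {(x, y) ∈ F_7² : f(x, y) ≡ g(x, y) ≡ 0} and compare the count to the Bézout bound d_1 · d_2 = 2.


Common zeros: {(2, 1)}; count = 1; Bézout bound = 2.

deg(f) = 1, deg(g) = 2, so Bézout bound = 2.
Scan x ∈ F_7. For each x, list the y ∈ F_7 with f(x, y) ≡ 0 and those with g(x, y) ≡ 0 (mod 7); the common zeros in that column are the intersection.
  x = 0: f ≡ 0 at y ∈ {1}; g ≡ 0 at y ∈ ∅; common: ∅.
  x = 1: f ≡ 0 at y ∈ {1}; g ≡ 0 at y ∈ ∅; common: ∅.
  x = 2: f ≡ 0 at y ∈ {1}; g ≡ 0 at y ∈ {1, 3}; common: {1}.
  x = 3: f ≡ 0 at y ∈ {1}; g ≡ 0 at y ∈ ∅; common: ∅.
  x = 4: f ≡ 0 at y ∈ {1}; g ≡ 0 at y ∈ {2, 5}; common: ∅.
  x = 5: f ≡ 0 at y ∈ {1}; g ≡ 0 at y ∈ {2, 3}; common: ∅.
  x = 6: f ≡ 0 at y ∈ {1}; g ≡ 0 at y ∈ {5}; common: ∅.
Collecting: common zeros = {(2, 1)}, so the count is 1.
Comparison with the Bézout bound: 1 ≤ 2 = deg(f)·deg(g), as expected for curves with no common component (the affine F_7-count falls short of the bound because intersections may lie at infinity, over extension fields, or carry multiplicity).


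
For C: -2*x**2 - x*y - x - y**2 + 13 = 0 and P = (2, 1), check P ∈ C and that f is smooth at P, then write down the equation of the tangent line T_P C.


Tangent line at P: -10*x - 4*y + 24 = 0.

Step 1: f(2, 1) = 0, so P lies on C.
Step 2: partial derivatives
  f_x(x, y) = -4*x - y - 1, f_y(x, y) = -x - 2*y.
  f_x(P) = -10, f_y(P) = -4 (gradient nonzero, so P is smooth).
Step 3: tangent line at P: -10·(x − 2) + -4·(y − 1) = 0.
Expanding: -10*x - 4*y + 24 = 0.


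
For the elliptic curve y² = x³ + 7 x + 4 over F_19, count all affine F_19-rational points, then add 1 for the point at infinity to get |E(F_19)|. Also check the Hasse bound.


Affine points = {(0, 2), (0, 17), (2, 8), (2, 11), (4, 1), (4, 18), (7, 4), (7, 15), (9, 6), (9, 13), (11, 5), (11, 14), (12, 7), (12, 12), (15, 8), (15, 11), (17, 1), (17, 18)}; affine count = 18; |E(F_19)| = 19.

Discriminant check: Δ ∝ 4a³ + 27b² = 4·7³ + 27·4² = 4·343 + 27·16 ≡ 18 (mod 19). Nonzero ⇒ E is nonsingular.
For each x ∈ F_19, compute rhs = x³ + 7·x + 4 mod 19, then count y ∈ F_19 with y² ≡ rhs.
  x = 0: rhs = 4, matching y values: 2, 17 (2 points).
  x = 1: rhs = 12, matching y values: none (0 points).
  x = 2: rhs = 7, matching y values: 8, 11 (2 points).
  x = 3: rhs = 14, matching y values: none (0 points).
  x = 4: rhs = 1, matching y values: 1, 18 (2 points).
  x = 5: rhs = 12, matching y values: none (0 points).
  x = 6: rhs = 15, matching y values: none (0 points).
  x = 7: rhs = 16, matching y values: 4, 15 (2 points).
  x = 8: rhs = 2, matching y values: none (0 points).
  x = 9: rhs = 17, matching y values: 6, 13 (2 points).
  x = 10: rhs = 10, matching y values: none (0 points).
  x = 11: rhs = 6, matching y values: 5, 14 (2 points).
  x = 12: rhs = 11, matching y values: 7, 12 (2 points).
  x = 13: rhs = 12, matching y values: none (0 points).
  x = 14: rhs = 15, matching y values: none (0 points).
  x = 15: rhs = 7, matching y values: 8, 11 (2 points).
  x = 16: rhs = 13, matching y values: none (0 points).
  x = 17: rhs = 1, matching y values: 1, 18 (2 points).
  x = 18: rhs = 15, matching y values: none (0 points).
Total affine count: 18.
Full point count |E(F_19)| = 18 + 1 = 19.
Hasse bound: |19 − (19+1)| = |-1| = 1 ≤ 2√19 ≈ 8.7178 ✓.


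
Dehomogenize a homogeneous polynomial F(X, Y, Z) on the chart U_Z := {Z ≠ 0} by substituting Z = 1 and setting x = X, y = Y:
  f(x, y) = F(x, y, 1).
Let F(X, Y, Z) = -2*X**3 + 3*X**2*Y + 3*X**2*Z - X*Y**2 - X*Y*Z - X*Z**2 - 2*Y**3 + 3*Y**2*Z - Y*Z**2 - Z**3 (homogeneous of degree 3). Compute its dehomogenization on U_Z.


f(x, y) = -2*x**3 + 3*x**2*y + 3*x**2 - x*y**2 - x*y - x - 2*y**3 + 3*y**2 - y - 1

On U_Z we set Z = 1. Each monomial c·X^i·Y^j·Z^k in F becomes c·x^i·y^j·1^k = c·x^i·y^j.
Substituting Z = 1: F(X, Y, 1) = -2*x**3 + 3*x**2*y + 3*x**2 - x*y**2 - x*y - x - 2*y**3 + 3*y**2 - y - 1.
Note: deg(f) ≤ deg(F) = 3; strict inequality happens when F is divisible by Z (lost terms).


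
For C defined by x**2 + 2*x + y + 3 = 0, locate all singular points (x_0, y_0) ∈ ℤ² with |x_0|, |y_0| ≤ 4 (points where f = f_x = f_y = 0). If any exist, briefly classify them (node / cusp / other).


No singular points in the scanned grid; C is smooth there.

Compute partial derivatives:
  f_x = 2*x + 2.
  f_y = 1.
f_y = 1 is a nonzero constant, so f_y never vanishes: no point (x, y) can satisfy f = f_x = f_y = 0. In particular no (x, y) ∈ {−4, ..., 4}² is singular; the curve is smooth.


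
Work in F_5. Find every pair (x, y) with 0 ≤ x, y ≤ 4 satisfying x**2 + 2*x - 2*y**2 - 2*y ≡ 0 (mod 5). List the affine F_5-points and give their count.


Affine F_5-points: {(0, 0), (0, 4), (3, 0), (3, 4), (4, 1), (4, 3)}; count = 6.

For each of the 25 pairs (x, y) ∈ F_5², evaluate f(x, y) mod 5. Record the zeros.
  x = 0: [0↦0, 1↦1, 2↦3, 3↦1, 4↦0]  zeros at y ∈ {0, 4}
  x = 1: [0↦3, 1↦4, 2↦1, 3↦4, 4↦3]  zeros at y ∈ ∅
  x = 2: [0↦3, 1↦4, 2↦1, 3↦4, 4↦3]  zeros at y ∈ ∅
  x = 3: [0↦0, 1↦1, 2↦3, 3↦1, 4↦0]  zeros at y ∈ {0, 4}
  x = 4: [0↦4, 1↦0, 2↦2, 3↦0, 4↦4]  zeros at y ∈ {1, 3}
Collecting zeros: affine points = {(0, 0), (0, 4), (3, 0), (3, 4), (4, 1), (4, 3)}.
Total count |C(F_5)_aff| = 6.


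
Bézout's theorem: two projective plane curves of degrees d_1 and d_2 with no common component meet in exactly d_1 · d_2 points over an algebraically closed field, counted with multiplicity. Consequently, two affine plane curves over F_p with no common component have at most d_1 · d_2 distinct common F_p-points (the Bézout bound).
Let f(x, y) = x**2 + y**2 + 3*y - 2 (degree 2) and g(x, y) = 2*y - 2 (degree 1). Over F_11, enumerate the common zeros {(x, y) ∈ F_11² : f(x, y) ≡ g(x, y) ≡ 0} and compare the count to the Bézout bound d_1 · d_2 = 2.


Common zeros: {(3, 1), (8, 1)}; count = 2; Bézout bound = 2.

deg(f) = 2, deg(g) = 1, so Bézout bound = 2.
Scan x ∈ F_11. For each x, list the y ∈ F_11 with f(x, y) ≡ 0 and those with g(x, y) ≡ 0 (mod 11); the common zeros in that column are the intersection.
  x = 0: f ≡ 0 at y ∈ ∅; g ≡ 0 at y ∈ {1}; common: ∅.
  x = 1: f ≡ 0 at y ∈ ∅; g ≡ 0 at y ∈ {1}; common: ∅.
  x = 2: f ≡ 0 at y ∈ {9, 10}; g ≡ 0 at y ∈ {1}; common: ∅.
  x = 3: f ≡ 0 at y ∈ {1, 7}; g ≡ 0 at y ∈ {1}; common: {1}.
  x = 4: f ≡ 0 at y ∈ ∅; g ≡ 0 at y ∈ {1}; common: ∅.
  x = 5: f ≡ 0 at y ∈ {2, 6}; g ≡ 0 at y ∈ {1}; common: ∅.
  x = 6: f ≡ 0 at y ∈ {2, 6}; g ≡ 0 at y ∈ {1}; common: ∅.
  x = 7: f ≡ 0 at y ∈ ∅; g ≡ 0 at y ∈ {1}; common: ∅.
  x = 8: f ≡ 0 at y ∈ {1, 7}; g ≡ 0 at y ∈ {1}; common: {1}.
  x = 9: f ≡ 0 at y ∈ {9, 10}; g ≡ 0 at y ∈ {1}; common: ∅.
  x = 10: f ≡ 0 at y ∈ ∅; g ≡ 0 at y ∈ {1}; common: ∅.
Collecting: common zeros = {(3, 1), (8, 1)}, so the count is 2.
Comparison with the Bézout bound: 2 ≤ 2 = deg(f)·deg(g), as expected for curves with no common component (the bound is attained).


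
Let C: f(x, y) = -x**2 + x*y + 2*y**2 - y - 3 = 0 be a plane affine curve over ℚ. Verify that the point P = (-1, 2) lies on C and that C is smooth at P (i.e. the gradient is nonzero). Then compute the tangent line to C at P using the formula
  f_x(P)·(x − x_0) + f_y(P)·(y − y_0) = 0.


Tangent line at P: 4*x + 6*y - 8 = 0.

Step 1: f(-1, 2) = 0, so P lies on C.
Step 2: partial derivatives
  f_x(x, y) = -2*x + y, f_y(x, y) = x + 4*y - 1.
  f_x(P) = 4, f_y(P) = 6 (gradient nonzero, so P is smooth).
Step 3: tangent line at P: 4·(x − -1) + 6·(y − 2) = 0.
Expanding: 4*x + 6*y - 8 = 0.
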